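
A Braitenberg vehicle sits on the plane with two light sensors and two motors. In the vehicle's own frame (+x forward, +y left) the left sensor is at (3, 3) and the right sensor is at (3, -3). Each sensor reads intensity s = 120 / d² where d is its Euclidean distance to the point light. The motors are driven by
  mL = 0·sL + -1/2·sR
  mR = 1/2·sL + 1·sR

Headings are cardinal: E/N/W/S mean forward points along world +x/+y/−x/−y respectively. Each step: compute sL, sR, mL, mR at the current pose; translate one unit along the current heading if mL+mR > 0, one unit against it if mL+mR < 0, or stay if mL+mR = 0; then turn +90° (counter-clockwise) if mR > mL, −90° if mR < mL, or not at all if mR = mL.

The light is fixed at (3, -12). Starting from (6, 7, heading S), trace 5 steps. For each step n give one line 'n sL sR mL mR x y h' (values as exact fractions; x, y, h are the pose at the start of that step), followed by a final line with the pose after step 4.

0 30/73 15/32 -15/64 1575/2336 6 7 S
1 40/159 40/87 -20/87 900/1537 6 6 E
2 60/221 12/49 -6/49 4122/10829 7 6 N
3 120/257 24/97 -12/97 11988/24929 7 7 W
4 30/73 15/32 -15/64 1575/2336 6 7 S
final 6 6 E

n=0: pose=(6,7,S); sL=30/73, sR=15/32; mL=-15/64, mR=1575/2336; mL+mR=2055/4672 → advance +1; mR−mL=4245/4672 → turn +1·90°
n=1: pose=(6,6,E); sL=40/159, sR=40/87; mL=-20/87, mR=900/1537; mL+mR=1640/4611 → advance +1; mR−mL=3760/4611 → turn +1·90°
n=2: pose=(7,6,N); sL=60/221, sR=12/49; mL=-6/49, mR=4122/10829; mL+mR=2796/10829 → advance +1; mR−mL=5448/10829 → turn +1·90°
n=3: pose=(7,7,W); sL=120/257, sR=24/97; mL=-12/97, mR=11988/24929; mL+mR=8904/24929 → advance +1; mR−mL=15072/24929 → turn +1·90°
n=4: pose=(6,7,S); sL=30/73, sR=15/32; mL=-15/64, mR=1575/2336; mL+mR=2055/4672 → advance +1; mR−mL=4245/4672 → turn +1·90°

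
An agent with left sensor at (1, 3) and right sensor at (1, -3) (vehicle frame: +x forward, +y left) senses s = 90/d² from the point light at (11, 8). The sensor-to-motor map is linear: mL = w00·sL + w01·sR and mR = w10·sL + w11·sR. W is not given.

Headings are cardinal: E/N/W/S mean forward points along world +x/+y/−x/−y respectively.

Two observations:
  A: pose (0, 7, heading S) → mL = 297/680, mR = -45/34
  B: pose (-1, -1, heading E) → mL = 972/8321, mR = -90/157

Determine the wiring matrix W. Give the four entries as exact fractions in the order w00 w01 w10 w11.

1/2 -1/2 -1 0

obs A: pose=(0,7,S) → sL=45/34, sR=9/20, mL=297/680, mR=-45/34
obs B: pose=(-1,-1,E) → sL=90/157, sR=18/53, mL=972/8321, mR=-90/157
sensor matrix S = [[45/34, 9/20], [90/157, 18/53]]; det S = 54189/282914
solve [mL_A; mL_B] = S·[w00; w01] and [mR_A; mR_B] = S·[w10; w11]:
  w00 = 1/2, w01 = -1/2, w10 = -1, w11 = 0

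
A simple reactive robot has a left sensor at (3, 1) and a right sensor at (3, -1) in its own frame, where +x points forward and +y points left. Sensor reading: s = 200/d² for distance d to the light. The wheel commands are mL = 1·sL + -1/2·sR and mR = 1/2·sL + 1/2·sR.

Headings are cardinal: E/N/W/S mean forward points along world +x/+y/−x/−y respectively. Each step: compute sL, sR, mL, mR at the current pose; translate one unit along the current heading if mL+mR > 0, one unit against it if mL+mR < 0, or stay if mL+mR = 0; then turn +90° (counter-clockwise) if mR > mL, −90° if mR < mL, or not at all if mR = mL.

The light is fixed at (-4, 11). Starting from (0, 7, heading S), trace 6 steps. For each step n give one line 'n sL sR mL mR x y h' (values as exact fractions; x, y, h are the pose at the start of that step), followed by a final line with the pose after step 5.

0 100/37 100/29 1050/1073 3300/1073 0 7 S
1 40/13 40/17 420/221 600/221 0 6 E
2 10 5 15/2 15/2 1 6 N
3 200/17 200/37 5700/629 5400/629 1 7 N
4 50/17 5/2 115/68 185/68 1 8 E
5 8 200/49 292/49 296/49 2 8 N
final 2 9 W

n=0: pose=(0,7,S); sL=100/37, sR=100/29; mL=1050/1073, mR=3300/1073; mL+mR=150/37 → advance +1; mR−mL=2250/1073 → turn +1·90°
n=1: pose=(0,6,E); sL=40/13, sR=40/17; mL=420/221, mR=600/221; mL+mR=60/13 → advance +1; mR−mL=180/221 → turn +1·90°
n=2: pose=(1,6,N); sL=10, sR=5; mL=15/2, mR=15/2; mL+mR=15 → advance +1; mR−mL=0 → turn +0·90°
n=3: pose=(1,7,N); sL=200/17, sR=200/37; mL=5700/629, mR=5400/629; mL+mR=300/17 → advance +1; mR−mL=-300/629 → turn -1·90°
n=4: pose=(1,8,E); sL=50/17, sR=5/2; mL=115/68, mR=185/68; mL+mR=75/17 → advance +1; mR−mL=35/34 → turn +1·90°
n=5: pose=(2,8,N); sL=8, sR=200/49; mL=292/49, mR=296/49; mL+mR=12 → advance +1; mR−mL=4/49 → turn +1·90°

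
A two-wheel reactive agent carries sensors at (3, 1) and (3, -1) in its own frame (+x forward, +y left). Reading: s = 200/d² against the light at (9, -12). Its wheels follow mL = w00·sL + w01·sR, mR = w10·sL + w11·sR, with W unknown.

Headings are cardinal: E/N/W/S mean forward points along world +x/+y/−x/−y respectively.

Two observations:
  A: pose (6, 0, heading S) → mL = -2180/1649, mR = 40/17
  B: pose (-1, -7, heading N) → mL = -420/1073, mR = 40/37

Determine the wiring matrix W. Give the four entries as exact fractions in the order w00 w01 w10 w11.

-1 1/2 1 0

obs A: pose=(6,0,S) → sL=40/17, sR=200/97, mL=-2180/1649, mR=40/17
obs B: pose=(-1,-7,N) → sL=40/37, sR=40/29, mL=-420/1073, mR=40/37
sensor matrix S = [[40/17, 200/97], [40/37, 40/29]]; det S = 1798400/1769377
solve [mL_A; mL_B] = S·[w00; w01] and [mR_A; mR_B] = S·[w10; w11]:
  w00 = -1, w01 = 1/2, w10 = 1, w11 = 0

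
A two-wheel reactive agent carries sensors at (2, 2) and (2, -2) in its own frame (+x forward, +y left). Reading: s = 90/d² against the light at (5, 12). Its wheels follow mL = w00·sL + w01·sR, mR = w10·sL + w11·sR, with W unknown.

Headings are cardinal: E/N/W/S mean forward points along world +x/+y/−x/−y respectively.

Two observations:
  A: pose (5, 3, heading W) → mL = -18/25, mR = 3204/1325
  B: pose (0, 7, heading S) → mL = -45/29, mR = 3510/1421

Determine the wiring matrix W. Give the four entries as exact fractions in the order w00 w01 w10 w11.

-1 0 1 1

obs A: pose=(5,3,W) → sL=18/25, sR=90/53, mL=-18/25, mR=3204/1325
obs B: pose=(0,7,S) → sL=45/29, sR=45/49, mL=-45/29, mR=3510/1421
sensor matrix S = [[18/25, 90/53], [45/29, 45/49]]; det S = -743256/376565
solve [mL_A; mL_B] = S·[w00; w01] and [mR_A; mR_B] = S·[w10; w11]:
  w00 = -1, w01 = 0, w10 = 1, w11 = 1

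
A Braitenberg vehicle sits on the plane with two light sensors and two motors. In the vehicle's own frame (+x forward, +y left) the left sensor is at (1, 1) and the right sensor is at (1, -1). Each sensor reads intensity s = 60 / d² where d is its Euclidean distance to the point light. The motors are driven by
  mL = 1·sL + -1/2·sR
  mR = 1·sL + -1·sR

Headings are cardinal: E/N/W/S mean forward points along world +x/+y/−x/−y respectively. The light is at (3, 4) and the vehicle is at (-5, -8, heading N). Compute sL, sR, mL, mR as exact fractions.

left sensor world pos  = (-6, -7); dL² = 202
right sensor world pos = (-4, -7); dR² = 170
sL = 60/202 = 30/101
sR = 60/170 = 6/17
mL = 1·sL + -1/2·sR = 207/1717
mR = 1·sL + -1·sR = -96/1717

30/101 6/17 207/1717 -96/1717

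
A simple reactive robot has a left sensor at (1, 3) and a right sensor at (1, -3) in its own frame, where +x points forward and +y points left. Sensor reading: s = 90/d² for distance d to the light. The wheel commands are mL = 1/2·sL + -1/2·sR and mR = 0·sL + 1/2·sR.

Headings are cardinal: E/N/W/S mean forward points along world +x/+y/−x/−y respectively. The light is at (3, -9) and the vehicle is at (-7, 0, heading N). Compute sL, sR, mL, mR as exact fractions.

left sensor world pos  = (-10, 1); dL² = 269
right sensor world pos = (-4, 1); dR² = 149
sL = 90/269 = 90/269
sR = 90/149 = 90/149
mL = 1/2·sL + -1/2·sR = -5400/40081
mR = 0·sL + 1/2·sR = 45/149

90/269 90/149 -5400/40081 45/149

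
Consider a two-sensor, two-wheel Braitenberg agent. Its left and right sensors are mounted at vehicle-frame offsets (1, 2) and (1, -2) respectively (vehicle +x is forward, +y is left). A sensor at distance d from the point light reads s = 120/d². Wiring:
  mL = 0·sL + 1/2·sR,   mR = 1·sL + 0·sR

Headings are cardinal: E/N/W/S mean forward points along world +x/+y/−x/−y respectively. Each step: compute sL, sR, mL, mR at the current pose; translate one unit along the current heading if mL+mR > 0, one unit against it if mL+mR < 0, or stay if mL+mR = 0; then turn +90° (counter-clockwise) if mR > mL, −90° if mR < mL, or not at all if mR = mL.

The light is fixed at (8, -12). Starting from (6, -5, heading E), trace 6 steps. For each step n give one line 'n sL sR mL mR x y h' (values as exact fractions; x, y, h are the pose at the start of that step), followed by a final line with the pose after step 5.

n=0: pose=(6,-5,E); sL=60/41, sR=60/13; mL=30/13, mR=60/41; mL+mR=2010/533 → advance +1; mR−mL=-450/533 → turn -1·90°
n=1: pose=(7,-5,S); sL=120/37, sR=8/3; mL=4/3, mR=120/37; mL+mR=508/111 → advance +1; mR−mL=212/111 → turn +1·90°
n=2: pose=(7,-6,E); sL=15/8, sR=15/2; mL=15/4, mR=15/8; mL+mR=45/8 → advance +1; mR−mL=-15/8 → turn -1·90°
n=3: pose=(8,-6,S); sL=120/29, sR=120/29; mL=60/29, mR=120/29; mL+mR=180/29 → advance +1; mR−mL=60/29 → turn +1·90°
n=4: pose=(8,-7,E); sL=12/5, sR=12; mL=6, mR=12/5; mL+mR=42/5 → advance +1; mR−mL=-18/5 → turn -1·90°
n=5: pose=(9,-7,S); sL=24/5, sR=120/17; mL=60/17, mR=24/5; mL+mR=708/85 → advance +1; mR−mL=108/85 → turn +1·90°

0 60/41 60/13 30/13 60/41 6 -5 E
1 120/37 8/3 4/3 120/37 7 -5 S
2 15/8 15/2 15/4 15/8 7 -6 E
3 120/29 120/29 60/29 120/29 8 -6 S
4 12/5 12 6 12/5 8 -7 E
5 24/5 120/17 60/17 24/5 9 -7 S
final 9 -8 E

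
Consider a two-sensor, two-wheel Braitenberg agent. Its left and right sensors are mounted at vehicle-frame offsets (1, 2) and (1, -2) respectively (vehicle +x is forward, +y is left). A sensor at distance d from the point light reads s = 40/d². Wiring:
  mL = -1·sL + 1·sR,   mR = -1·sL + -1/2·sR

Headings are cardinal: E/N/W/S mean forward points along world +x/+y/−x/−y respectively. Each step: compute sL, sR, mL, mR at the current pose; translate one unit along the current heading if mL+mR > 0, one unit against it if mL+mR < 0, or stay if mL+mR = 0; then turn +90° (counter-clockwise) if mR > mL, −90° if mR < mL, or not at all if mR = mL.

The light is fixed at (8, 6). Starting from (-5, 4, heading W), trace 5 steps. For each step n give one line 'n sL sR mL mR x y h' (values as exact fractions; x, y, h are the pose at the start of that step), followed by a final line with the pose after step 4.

0 10/53 10/49 40/2597 -755/2597 -5 4 W
1 40/197 40/101 3840/19897 -7980/19897 -4 4 N
2 20/61 20/73 -240/4453 -2070/4453 -4 3 E
3 40/137 40/241 -4160/33017 -12380/33017 -5 3 S
4 10/53 10/49 40/2597 -755/2597 -5 4 W
final -4 4 N

n=0: pose=(-5,4,W); sL=10/53, sR=10/49; mL=40/2597, mR=-755/2597; mL+mR=-715/2597 → advance -1; mR−mL=-15/49 → turn -1·90°
n=1: pose=(-4,4,N); sL=40/197, sR=40/101; mL=3840/19897, mR=-7980/19897; mL+mR=-4140/19897 → advance -1; mR−mL=-60/101 → turn -1·90°
n=2: pose=(-4,3,E); sL=20/61, sR=20/73; mL=-240/4453, mR=-2070/4453; mL+mR=-2310/4453 → advance -1; mR−mL=-30/73 → turn -1·90°
n=3: pose=(-5,3,S); sL=40/137, sR=40/241; mL=-4160/33017, mR=-12380/33017; mL+mR=-16540/33017 → advance -1; mR−mL=-60/241 → turn -1·90°
n=4: pose=(-5,4,W); sL=10/53, sR=10/49; mL=40/2597, mR=-755/2597; mL+mR=-715/2597 → advance -1; mR−mL=-15/49 → turn -1·90°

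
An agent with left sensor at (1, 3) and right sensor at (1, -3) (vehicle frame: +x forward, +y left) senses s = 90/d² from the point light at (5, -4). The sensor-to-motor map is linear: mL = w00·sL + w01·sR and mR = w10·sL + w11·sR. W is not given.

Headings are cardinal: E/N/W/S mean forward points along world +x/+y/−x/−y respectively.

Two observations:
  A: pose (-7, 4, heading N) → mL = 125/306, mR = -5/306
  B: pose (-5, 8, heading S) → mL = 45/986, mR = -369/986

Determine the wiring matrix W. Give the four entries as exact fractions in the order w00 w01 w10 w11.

obs A: pose=(-7,4,N) → sL=5/17, sR=5/9, mL=125/306, mR=-5/306
obs B: pose=(-5,8,S) → sL=9/17, sR=9/29, mL=45/986, mR=-369/986
sensor matrix S = [[5/17, 5/9], [9/17, 9/29]]; det S = -100/493
solve [mL_A; mL_B] = S·[w00; w01] and [mR_A; mR_B] = S·[w10; w11]:
  w00 = -1/2, w01 = 1, w10 = -1, w11 = 1/2

-1/2 1 -1 1/2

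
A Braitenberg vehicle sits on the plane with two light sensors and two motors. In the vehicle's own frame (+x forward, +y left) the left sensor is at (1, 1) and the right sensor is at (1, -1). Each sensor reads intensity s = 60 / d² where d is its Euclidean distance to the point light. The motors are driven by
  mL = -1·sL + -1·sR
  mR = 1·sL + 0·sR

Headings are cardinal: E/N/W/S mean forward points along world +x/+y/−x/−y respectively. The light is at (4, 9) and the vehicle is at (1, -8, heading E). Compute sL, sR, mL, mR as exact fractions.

3/13 15/82 -441/1066 3/13

left sensor world pos  = (2, -7); dL² = 260
right sensor world pos = (2, -9); dR² = 328
sL = 60/260 = 3/13
sR = 60/328 = 15/82
mL = -1·sL + -1·sR = -441/1066
mR = 1·sL + 0·sR = 3/13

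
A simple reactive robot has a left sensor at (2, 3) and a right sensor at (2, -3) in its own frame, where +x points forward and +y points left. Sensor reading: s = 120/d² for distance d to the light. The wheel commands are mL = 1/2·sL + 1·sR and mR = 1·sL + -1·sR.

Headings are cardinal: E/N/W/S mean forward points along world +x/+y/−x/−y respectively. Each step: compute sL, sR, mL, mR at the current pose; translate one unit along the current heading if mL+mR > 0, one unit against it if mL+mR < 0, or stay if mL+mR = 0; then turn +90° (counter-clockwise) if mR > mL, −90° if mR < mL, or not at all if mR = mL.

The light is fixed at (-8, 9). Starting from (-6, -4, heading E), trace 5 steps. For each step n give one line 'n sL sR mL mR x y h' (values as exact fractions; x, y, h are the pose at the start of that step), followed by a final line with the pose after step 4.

n=0: pose=(-6,-4,E); sL=30/29, sR=15/34; mL=945/986, mR=585/986; mL+mR=45/29 → advance +1; mR−mL=-180/493 → turn -1·90°
n=1: pose=(-5,-4,S); sL=40/87, sR=8/15; mL=332/435, mR=-32/435; mL+mR=20/29 → advance +1; mR−mL=-364/435 → turn -1·90°
n=2: pose=(-5,-5,W); sL=12/29, sR=60/61; mL=2106/1769, mR=-1008/1769; mL+mR=18/29 → advance +1; mR−mL=-3114/1769 → turn -1·90°
n=3: pose=(-6,-5,N); sL=24/29, sR=120/169; mL=5508/4901, mR=576/4901; mL+mR=36/29 → advance +1; mR−mL=-4932/4901 → turn -1·90°
n=4: pose=(-6,-4,E); sL=30/29, sR=15/34; mL=945/986, mR=585/986; mL+mR=45/29 → advance +1; mR−mL=-180/493 → turn -1·90°

0 30/29 15/34 945/986 585/986 -6 -4 E
1 40/87 8/15 332/435 -32/435 -5 -4 S
2 12/29 60/61 2106/1769 -1008/1769 -5 -5 W
3 24/29 120/169 5508/4901 576/4901 -6 -5 N
4 30/29 15/34 945/986 585/986 -6 -4 E
final -5 -4 S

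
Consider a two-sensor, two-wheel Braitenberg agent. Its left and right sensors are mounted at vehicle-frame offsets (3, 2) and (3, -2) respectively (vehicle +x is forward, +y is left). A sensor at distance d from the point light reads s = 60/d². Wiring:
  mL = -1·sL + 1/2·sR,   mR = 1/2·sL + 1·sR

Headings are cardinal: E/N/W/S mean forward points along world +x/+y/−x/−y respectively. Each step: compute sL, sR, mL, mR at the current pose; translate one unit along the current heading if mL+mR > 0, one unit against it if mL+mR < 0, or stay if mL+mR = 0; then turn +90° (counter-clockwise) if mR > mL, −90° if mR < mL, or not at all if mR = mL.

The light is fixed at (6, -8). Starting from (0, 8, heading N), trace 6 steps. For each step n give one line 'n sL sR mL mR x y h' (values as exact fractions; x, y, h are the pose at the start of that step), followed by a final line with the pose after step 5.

n=0: pose=(0,8,N); sL=12/85, sR=60/377; mL=-1974/32045, mR=7362/32045; mL+mR=5388/32045 → advance +1; mR−mL=9336/32045 → turn +1·90°
n=1: pose=(0,9,W); sL=10/51, sR=30/221; mL=-5/39, mR=155/663; mL+mR=70/663 → advance +1; mR−mL=80/221 → turn +1·90°
n=2: pose=(-1,9,S); sL=60/221, sR=60/277; mL=-9990/61217, mR=21570/61217; mL+mR=11580/61217 → advance +1; mR−mL=31560/61217 → turn +1·90°
n=3: pose=(-1,8,E); sL=3/17, sR=15/53; mL=-63/1802, mR=669/1802; mL+mR=303/901 → advance +1; mR−mL=366/901 → turn +1·90°
n=4: pose=(0,8,N); sL=12/85, sR=60/377; mL=-1974/32045, mR=7362/32045; mL+mR=5388/32045 → advance +1; mR−mL=9336/32045 → turn +1·90°
n=5: pose=(0,9,W); sL=10/51, sR=30/221; mL=-5/39, mR=155/663; mL+mR=70/663 → advance +1; mR−mL=80/221 → turn +1·90°

0 12/85 60/377 -1974/32045 7362/32045 0 8 N
1 10/51 30/221 -5/39 155/663 0 9 W
2 60/221 60/277 -9990/61217 21570/61217 -1 9 S
3 3/17 15/53 -63/1802 669/1802 -1 8 E
4 12/85 60/377 -1974/32045 7362/32045 0 8 N
5 10/51 30/221 -5/39 155/663 0 9 W
final -1 9 S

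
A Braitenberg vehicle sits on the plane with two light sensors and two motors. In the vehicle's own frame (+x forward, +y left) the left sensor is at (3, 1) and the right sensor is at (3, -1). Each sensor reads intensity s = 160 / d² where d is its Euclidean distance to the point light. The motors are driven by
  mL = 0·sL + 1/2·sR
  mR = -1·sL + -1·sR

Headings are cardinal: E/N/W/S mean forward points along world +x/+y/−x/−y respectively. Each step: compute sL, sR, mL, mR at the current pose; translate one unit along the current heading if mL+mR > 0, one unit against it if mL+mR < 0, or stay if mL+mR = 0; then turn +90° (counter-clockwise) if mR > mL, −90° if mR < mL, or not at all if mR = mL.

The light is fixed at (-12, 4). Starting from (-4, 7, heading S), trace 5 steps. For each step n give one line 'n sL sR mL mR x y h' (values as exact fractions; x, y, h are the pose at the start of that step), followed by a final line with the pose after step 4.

n=0: pose=(-4,7,S); sL=160/81, sR=160/49; mL=80/49, mR=-20800/3969; mL+mR=-14320/3969 → advance -1; mR−mL=-27280/3969 → turn -1·90°
n=1: pose=(-4,8,W); sL=80/17, sR=16/5; mL=8/5, mR=-672/85; mL+mR=-536/85 → advance -1; mR−mL=-808/85 → turn -1·90°
n=2: pose=(-3,8,N); sL=160/113, sR=160/149; mL=80/149, mR=-41920/16837; mL+mR=-32880/16837 → advance -1; mR−mL=-50960/16837 → turn -1·90°
n=3: pose=(-3,7,E); sL=1, sR=40/37; mL=20/37, mR=-77/37; mL+mR=-57/37 → advance -1; mR−mL=-97/37 → turn -1·90°
n=4: pose=(-4,7,S); sL=160/81, sR=160/49; mL=80/49, mR=-20800/3969; mL+mR=-14320/3969 → advance -1; mR−mL=-27280/3969 → turn -1·90°

0 160/81 160/49 80/49 -20800/3969 -4 7 S
1 80/17 16/5 8/5 -672/85 -4 8 W
2 160/113 160/149 80/149 -41920/16837 -3 8 N
3 1 40/37 20/37 -77/37 -3 7 E
4 160/81 160/49 80/49 -20800/3969 -4 7 S
final -4 8 W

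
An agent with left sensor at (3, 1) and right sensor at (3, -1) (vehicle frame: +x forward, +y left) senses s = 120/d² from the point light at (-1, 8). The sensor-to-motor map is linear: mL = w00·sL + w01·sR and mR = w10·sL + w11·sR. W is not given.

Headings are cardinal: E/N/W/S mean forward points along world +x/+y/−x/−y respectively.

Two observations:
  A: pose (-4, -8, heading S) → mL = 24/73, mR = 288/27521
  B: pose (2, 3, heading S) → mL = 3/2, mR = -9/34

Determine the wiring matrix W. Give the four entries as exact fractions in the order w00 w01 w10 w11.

obs A: pose=(-4,-8,S) → sL=24/73, sR=120/377, mL=24/73, mR=288/27521
obs B: pose=(2,3,S) → sL=3/2, sR=30/17, mL=3/2, mR=-9/34
sensor matrix S = [[24/73, 120/377], [3/2, 30/17]]; det S = 48060/467857
solve [mL_A; mL_B] = S·[w00; w01] and [mR_A; mR_B] = S·[w10; w11]:
  w00 = 1, w01 = 0, w10 = 1, w11 = -1

1 0 1 -1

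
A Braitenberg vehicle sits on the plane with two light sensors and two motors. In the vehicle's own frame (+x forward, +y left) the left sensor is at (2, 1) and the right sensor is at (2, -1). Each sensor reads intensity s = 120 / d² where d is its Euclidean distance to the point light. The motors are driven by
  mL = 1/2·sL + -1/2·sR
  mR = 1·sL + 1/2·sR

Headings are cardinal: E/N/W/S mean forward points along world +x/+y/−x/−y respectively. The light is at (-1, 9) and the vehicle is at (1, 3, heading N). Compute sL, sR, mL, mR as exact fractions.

120/17 24/5 96/85 804/85

left sensor world pos  = (0, 5); dL² = 17
right sensor world pos = (2, 5); dR² = 25
sL = 120/17 = 120/17
sR = 120/25 = 24/5
mL = 1/2·sL + -1/2·sR = 96/85
mR = 1·sL + 1/2·sR = 804/85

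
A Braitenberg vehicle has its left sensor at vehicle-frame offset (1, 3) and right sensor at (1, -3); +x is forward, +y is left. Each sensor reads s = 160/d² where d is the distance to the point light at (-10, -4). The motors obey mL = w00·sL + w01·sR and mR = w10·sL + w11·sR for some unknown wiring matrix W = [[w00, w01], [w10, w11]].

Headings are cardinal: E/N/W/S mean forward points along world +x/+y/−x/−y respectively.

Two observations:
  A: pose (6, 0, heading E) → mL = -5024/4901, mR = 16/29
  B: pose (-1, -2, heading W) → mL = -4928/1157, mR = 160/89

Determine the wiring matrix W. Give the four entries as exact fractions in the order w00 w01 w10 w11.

obs A: pose=(6,0,E) → sL=80/169, sR=16/29, mL=-5024/4901, mR=16/29
obs B: pose=(-1,-2,W) → sL=32/13, sR=160/89, mL=-4928/1157, mR=160/89
sensor matrix S = [[80/169, 16/29], [32/13, 160/89]]; det S = -221184/436189
solve [mL_A; mL_B] = S·[w00; w01] and [mR_A; mR_B] = S·[w10; w11]:
  w00 = -1, w01 = -1, w10 = 0, w11 = 1

-1 -1 0 1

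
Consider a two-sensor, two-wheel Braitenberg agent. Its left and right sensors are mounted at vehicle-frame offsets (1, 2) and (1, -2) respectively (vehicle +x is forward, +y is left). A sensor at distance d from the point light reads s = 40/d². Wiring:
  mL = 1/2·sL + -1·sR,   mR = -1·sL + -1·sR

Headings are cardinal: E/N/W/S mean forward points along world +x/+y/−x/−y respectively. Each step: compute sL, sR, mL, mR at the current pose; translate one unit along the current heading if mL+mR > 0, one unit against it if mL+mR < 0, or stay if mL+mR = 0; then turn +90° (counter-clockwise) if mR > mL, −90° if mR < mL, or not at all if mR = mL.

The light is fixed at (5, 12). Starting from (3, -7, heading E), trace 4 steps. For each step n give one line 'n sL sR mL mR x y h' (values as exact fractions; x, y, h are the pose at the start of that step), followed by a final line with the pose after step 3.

0 4/29 20/221 -138/6409 -1464/6409 3 -7 E
1 40/401 8/85 -1508/34085 -6608/34085 2 -7 S
2 5/52 5/34 -175/1768 -215/884 2 -6 W
3 8/61 40/289 -1284/17629 -4752/17629 3 -6 N
final 3 -7 E

n=0: pose=(3,-7,E); sL=4/29, sR=20/221; mL=-138/6409, mR=-1464/6409; mL+mR=-1602/6409 → advance -1; mR−mL=-6/29 → turn -1·90°
n=1: pose=(2,-7,S); sL=40/401, sR=8/85; mL=-1508/34085, mR=-6608/34085; mL+mR=-8116/34085 → advance -1; mR−mL=-60/401 → turn -1·90°
n=2: pose=(2,-6,W); sL=5/52, sR=5/34; mL=-175/1768, mR=-215/884; mL+mR=-605/1768 → advance -1; mR−mL=-15/104 → turn -1·90°
n=3: pose=(3,-6,N); sL=8/61, sR=40/289; mL=-1284/17629, mR=-4752/17629; mL+mR=-6036/17629 → advance -1; mR−mL=-12/61 → turn -1·90°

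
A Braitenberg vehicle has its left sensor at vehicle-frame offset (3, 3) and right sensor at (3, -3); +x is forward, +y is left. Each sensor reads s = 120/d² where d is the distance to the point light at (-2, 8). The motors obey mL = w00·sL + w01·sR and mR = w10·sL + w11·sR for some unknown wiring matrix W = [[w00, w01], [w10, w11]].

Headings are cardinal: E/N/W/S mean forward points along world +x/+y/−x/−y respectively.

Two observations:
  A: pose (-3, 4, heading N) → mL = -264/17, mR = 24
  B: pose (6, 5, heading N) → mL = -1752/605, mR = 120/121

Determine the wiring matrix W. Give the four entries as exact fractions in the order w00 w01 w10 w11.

-1/2 -1/2 0 1

obs A: pose=(-3,4,N) → sL=120/17, sR=24, mL=-264/17, mR=24
obs B: pose=(6,5,N) → sL=24/5, sR=120/121, mL=-1752/605, mR=120/121
sensor matrix S = [[120/17, 24], [24/5, 120/121]]; det S = -1112832/10285
solve [mL_A; mL_B] = S·[w00; w01] and [mR_A; mR_B] = S·[w10; w11]:
  w00 = -1/2, w01 = -1/2, w10 = 0, w11 = 1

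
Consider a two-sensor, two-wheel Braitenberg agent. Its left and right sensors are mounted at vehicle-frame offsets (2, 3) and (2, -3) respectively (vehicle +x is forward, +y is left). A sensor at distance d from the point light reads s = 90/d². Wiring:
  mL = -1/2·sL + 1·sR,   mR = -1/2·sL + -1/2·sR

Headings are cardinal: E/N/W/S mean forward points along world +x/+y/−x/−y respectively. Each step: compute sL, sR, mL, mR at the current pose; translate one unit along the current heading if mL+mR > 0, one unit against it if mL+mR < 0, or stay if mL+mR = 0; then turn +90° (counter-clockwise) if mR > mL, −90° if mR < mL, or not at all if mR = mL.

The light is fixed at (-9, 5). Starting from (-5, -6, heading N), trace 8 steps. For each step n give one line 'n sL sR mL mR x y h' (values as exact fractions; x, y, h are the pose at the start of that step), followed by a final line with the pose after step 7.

n=0: pose=(-5,-6,N); sL=45/41, sR=9/13; mL=153/1066, mR=-477/533; mL+mR=-801/1066 → advance -1; mR−mL=-27/26 → turn -1·90°
n=1: pose=(-5,-7,E); sL=10/13, sR=10/29; mL=-15/377, mR=-210/377; mL+mR=-225/377 → advance -1; mR−mL=-15/29 → turn -1·90°
n=2: pose=(-6,-7,S); sL=45/116, sR=45/98; mL=3015/11368, mR=-4815/11368; mL+mR=-225/1421 → advance -1; mR−mL=-135/196 → turn -1·90°
n=3: pose=(-6,-6,W); sL=90/197, sR=18/13; mL=2961/2561, mR=-2358/2561; mL+mR=603/2561 → advance +1; mR−mL=-27/13 → turn -1·90°
n=4: pose=(-7,-6,N); sL=45/41, sR=45/53; mL=1305/4346, mR=-2115/2173; mL+mR=-2925/4346 → advance -1; mR−mL=-135/106 → turn -1·90°
n=5: pose=(-7,-7,E); sL=90/97, sR=90/241; mL=-2115/23377, mR=-15210/23377; mL+mR=-17325/23377 → advance -1; mR−mL=-135/241 → turn -1·90°
n=6: pose=(-8,-7,S); sL=45/106, sR=9/20; mL=63/265, mR=-927/2120; mL+mR=-423/2120 → advance -1; mR−mL=-27/40 → turn -1·90°
n=7: pose=(-8,-6,W); sL=90/197, sR=18/13; mL=2961/2561, mR=-2358/2561; mL+mR=603/2561 → advance +1; mR−mL=-27/13 → turn -1·90°

0 45/41 9/13 153/1066 -477/533 -5 -6 N
1 10/13 10/29 -15/377 -210/377 -5 -7 E
2 45/116 45/98 3015/11368 -4815/11368 -6 -7 S
3 90/197 18/13 2961/2561 -2358/2561 -6 -6 W
4 45/41 45/53 1305/4346 -2115/2173 -7 -6 N
5 90/97 90/241 -2115/23377 -15210/23377 -7 -7 E
6 45/106 9/20 63/265 -927/2120 -8 -7 S
7 90/197 18/13 2961/2561 -2358/2561 -8 -6 W
final -9 -6 N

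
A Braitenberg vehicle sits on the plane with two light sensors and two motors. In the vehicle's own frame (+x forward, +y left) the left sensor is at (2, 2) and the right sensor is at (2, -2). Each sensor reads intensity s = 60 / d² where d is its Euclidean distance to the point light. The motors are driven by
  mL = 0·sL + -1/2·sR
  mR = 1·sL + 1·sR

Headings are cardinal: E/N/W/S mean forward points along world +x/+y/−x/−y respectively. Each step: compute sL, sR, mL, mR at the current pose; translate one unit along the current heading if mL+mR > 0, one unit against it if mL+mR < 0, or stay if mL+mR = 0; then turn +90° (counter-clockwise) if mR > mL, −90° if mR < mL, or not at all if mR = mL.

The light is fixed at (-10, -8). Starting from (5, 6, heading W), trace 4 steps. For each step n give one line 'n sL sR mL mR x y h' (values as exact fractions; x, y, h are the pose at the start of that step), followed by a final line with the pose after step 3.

0 60/313 12/85 -6/85 8856/26605 5 6 W
1 3/20 5/24 -5/48 43/120 4 6 S
2 60/481 60/377 -30/377 3960/13949 4 5 E
3 30/197 30/257 -15/257 13620/50629 5 5 N
final 5 6 W

n=0: pose=(5,6,W); sL=60/313, sR=12/85; mL=-6/85, mR=8856/26605; mL+mR=6978/26605 → advance +1; mR−mL=10734/26605 → turn +1·90°
n=1: pose=(4,6,S); sL=3/20, sR=5/24; mL=-5/48, mR=43/120; mL+mR=61/240 → advance +1; mR−mL=37/80 → turn +1·90°
n=2: pose=(4,5,E); sL=60/481, sR=60/377; mL=-30/377, mR=3960/13949; mL+mR=2850/13949 → advance +1; mR−mL=390/1073 → turn +1·90°
n=3: pose=(5,5,N); sL=30/197, sR=30/257; mL=-15/257, mR=13620/50629; mL+mR=10665/50629 → advance +1; mR−mL=16575/50629 → turn +1·90°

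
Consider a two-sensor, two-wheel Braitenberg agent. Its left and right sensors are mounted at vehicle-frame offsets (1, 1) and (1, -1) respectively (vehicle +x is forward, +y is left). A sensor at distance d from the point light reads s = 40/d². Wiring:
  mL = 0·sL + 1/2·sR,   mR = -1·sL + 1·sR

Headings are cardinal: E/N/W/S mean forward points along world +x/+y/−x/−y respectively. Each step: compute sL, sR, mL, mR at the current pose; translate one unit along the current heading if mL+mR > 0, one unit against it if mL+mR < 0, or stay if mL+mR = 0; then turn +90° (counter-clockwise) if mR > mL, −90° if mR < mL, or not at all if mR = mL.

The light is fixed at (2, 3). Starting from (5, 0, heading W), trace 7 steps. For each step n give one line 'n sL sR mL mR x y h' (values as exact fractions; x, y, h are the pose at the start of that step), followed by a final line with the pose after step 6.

0 2 5 5/2 3 5 0 W
1 8/5 40/17 20/17 64/85 4 0 S
2 20/13 4 2 32/13 4 -1 W
3 40/29 8/5 4/5 32/145 3 -1 S
4 10/9 5/2 5/4 25/18 3 -2 W
5 40/37 40/37 20/37 0 2 -2 S
6 4/5 20/13 10/13 48/65 2 -3 W
final 1 -3 N

n=0: pose=(5,0,W); sL=2, sR=5; mL=5/2, mR=3; mL+mR=11/2 → advance +1; mR−mL=1/2 → turn +1·90°
n=1: pose=(4,0,S); sL=8/5, sR=40/17; mL=20/17, mR=64/85; mL+mR=164/85 → advance +1; mR−mL=-36/85 → turn -1·90°
n=2: pose=(4,-1,W); sL=20/13, sR=4; mL=2, mR=32/13; mL+mR=58/13 → advance +1; mR−mL=6/13 → turn +1·90°
n=3: pose=(3,-1,S); sL=40/29, sR=8/5; mL=4/5, mR=32/145; mL+mR=148/145 → advance +1; mR−mL=-84/145 → turn -1·90°
n=4: pose=(3,-2,W); sL=10/9, sR=5/2; mL=5/4, mR=25/18; mL+mR=95/36 → advance +1; mR−mL=5/36 → turn +1·90°
n=5: pose=(2,-2,S); sL=40/37, sR=40/37; mL=20/37, mR=0; mL+mR=20/37 → advance +1; mR−mL=-20/37 → turn -1·90°
n=6: pose=(2,-3,W); sL=4/5, sR=20/13; mL=10/13, mR=48/65; mL+mR=98/65 → advance +1; mR−mL=-2/65 → turn -1·90°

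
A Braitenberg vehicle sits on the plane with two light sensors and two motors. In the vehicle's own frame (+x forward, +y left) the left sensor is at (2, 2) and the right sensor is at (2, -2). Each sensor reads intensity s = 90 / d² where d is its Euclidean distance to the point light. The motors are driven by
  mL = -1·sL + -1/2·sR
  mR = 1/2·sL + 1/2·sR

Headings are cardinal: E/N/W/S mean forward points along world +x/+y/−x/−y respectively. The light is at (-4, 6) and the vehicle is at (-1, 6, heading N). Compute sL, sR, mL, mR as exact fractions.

18 90/29 -567/29 306/29

left sensor world pos  = (-3, 8); dL² = 5
right sensor world pos = (1, 8); dR² = 29
sL = 90/5 = 18
sR = 90/29 = 90/29
mL = -1·sL + -1/2·sR = -567/29
mR = 1/2·sL + 1/2·sR = 306/29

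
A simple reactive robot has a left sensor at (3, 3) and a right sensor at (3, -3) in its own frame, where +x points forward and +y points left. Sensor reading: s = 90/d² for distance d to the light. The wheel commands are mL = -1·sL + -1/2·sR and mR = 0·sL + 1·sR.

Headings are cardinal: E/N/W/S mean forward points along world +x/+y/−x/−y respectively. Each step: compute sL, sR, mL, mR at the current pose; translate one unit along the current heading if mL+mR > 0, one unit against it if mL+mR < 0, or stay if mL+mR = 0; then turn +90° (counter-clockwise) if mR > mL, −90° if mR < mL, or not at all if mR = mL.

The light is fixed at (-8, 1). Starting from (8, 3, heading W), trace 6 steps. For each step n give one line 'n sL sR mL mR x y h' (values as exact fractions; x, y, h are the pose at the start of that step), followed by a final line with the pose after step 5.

n=0: pose=(8,3,W); sL=9/17, sR=45/97; mL=-2511/3298, mR=45/97; mL+mR=-981/3298 → advance -1; mR−mL=4041/3298 → turn +1·90°
n=1: pose=(9,3,S); sL=90/401, sR=90/197; mL=-35775/78997, mR=90/197; mL+mR=315/78997 → advance +1; mR−mL=71865/78997 → turn +1·90°
n=2: pose=(9,2,E); sL=45/208, sR=45/202; mL=-6885/21008, mR=45/202; mL+mR=-2205/21008 → advance -1; mR−mL=11565/21008 → turn +1·90°
n=3: pose=(8,2,N); sL=18/37, sR=90/377; mL=-8451/13949, mR=90/377; mL+mR=-5121/13949 → advance -1; mR−mL=11781/13949 → turn +1·90°
n=4: pose=(8,1,W); sL=45/89, sR=45/89; mL=-135/178, mR=45/89; mL+mR=-45/178 → advance -1; mR−mL=225/178 → turn +1·90°
n=5: pose=(9,1,S); sL=90/409, sR=18/41; mL=-7371/16769, mR=18/41; mL+mR=-9/16769 → advance -1; mR−mL=14733/16769 → turn +1·90°

0 9/17 45/97 -2511/3298 45/97 8 3 W
1 90/401 90/197 -35775/78997 90/197 9 3 S
2 45/208 45/202 -6885/21008 45/202 9 2 E
3 18/37 90/377 -8451/13949 90/377 8 2 N
4 45/89 45/89 -135/178 45/89 8 1 W
5 90/409 18/41 -7371/16769 18/41 9 1 S
final 9 2 E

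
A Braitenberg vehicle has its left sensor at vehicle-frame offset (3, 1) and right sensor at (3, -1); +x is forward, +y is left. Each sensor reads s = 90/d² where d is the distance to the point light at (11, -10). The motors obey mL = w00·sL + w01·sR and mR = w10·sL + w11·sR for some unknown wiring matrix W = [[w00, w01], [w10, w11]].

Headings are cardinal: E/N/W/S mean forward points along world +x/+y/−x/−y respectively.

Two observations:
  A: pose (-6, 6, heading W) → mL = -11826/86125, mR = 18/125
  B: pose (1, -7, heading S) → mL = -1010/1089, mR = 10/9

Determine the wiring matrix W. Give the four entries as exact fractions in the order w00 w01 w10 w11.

-1/2 -1/2 1 0

obs A: pose=(-6,6,W) → sL=18/125, sR=90/689, mL=-11826/86125, mR=18/125
obs B: pose=(1,-7,S) → sL=10/9, sR=90/121, mL=-1010/1089, mR=10/9
sensor matrix S = [[18/125, 90/689], [10/9, 90/121]]; det S = -79264/2084225
solve [mL_A; mL_B] = S·[w00; w01] and [mR_A; mR_B] = S·[w10; w11]:
  w00 = -1/2, w01 = -1/2, w10 = 1, w11 = 0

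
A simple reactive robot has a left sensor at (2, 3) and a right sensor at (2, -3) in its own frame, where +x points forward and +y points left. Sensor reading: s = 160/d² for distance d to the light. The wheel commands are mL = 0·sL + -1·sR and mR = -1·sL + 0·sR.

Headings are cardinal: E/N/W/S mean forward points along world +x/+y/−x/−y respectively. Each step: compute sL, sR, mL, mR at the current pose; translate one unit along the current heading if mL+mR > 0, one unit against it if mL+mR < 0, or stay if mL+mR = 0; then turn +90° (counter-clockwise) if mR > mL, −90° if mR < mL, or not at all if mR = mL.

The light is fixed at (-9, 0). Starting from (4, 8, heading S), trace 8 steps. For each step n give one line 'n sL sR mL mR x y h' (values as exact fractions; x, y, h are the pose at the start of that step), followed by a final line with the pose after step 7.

n=0: pose=(4,8,S); sL=40/73, sR=20/17; mL=-20/17, mR=-40/73; mL+mR=-2140/1241 → advance -1; mR−mL=780/1241 → turn +1·90°
n=1: pose=(4,9,E); sL=160/369, sR=160/261; mL=-160/261, mR=-160/369; mL+mR=-11200/10701 → advance -1; mR−mL=640/3567 → turn +1·90°
n=2: pose=(3,9,N); sL=80/101, sR=80/173; mL=-80/173, mR=-80/101; mL+mR=-21920/17473 → advance -1; mR−mL=-5760/17473 → turn -1·90°
n=3: pose=(3,8,E); sL=160/317, sR=160/221; mL=-160/221, mR=-160/317; mL+mR=-86080/70057 → advance -1; mR−mL=15360/70057 → turn +1·90°
n=4: pose=(2,8,N); sL=40/41, sR=20/37; mL=-20/37, mR=-40/41; mL+mR=-2300/1517 → advance -1; mR−mL=-660/1517 → turn -1·90°
n=5: pose=(2,7,E); sL=160/269, sR=32/37; mL=-32/37, mR=-160/269; mL+mR=-14528/9953 → advance -1; mR−mL=2688/9953 → turn +1·90°
n=6: pose=(1,7,N); sL=16/13, sR=16/25; mL=-16/25, mR=-16/13; mL+mR=-608/325 → advance -1; mR−mL=-192/325 → turn -1·90°
n=7: pose=(1,6,E); sL=32/45, sR=160/153; mL=-160/153, mR=-32/45; mL+mR=-448/255 → advance -1; mR−mL=256/765 → turn +1·90°

0 40/73 20/17 -20/17 -40/73 4 8 S
1 160/369 160/261 -160/261 -160/369 4 9 E
2 80/101 80/173 -80/173 -80/101 3 9 N
3 160/317 160/221 -160/221 -160/317 3 8 E
4 40/41 20/37 -20/37 -40/41 2 8 N
5 160/269 32/37 -32/37 -160/269 2 7 E
6 16/13 16/25 -16/25 -16/13 1 7 N
7 32/45 160/153 -160/153 -32/45 1 6 E
final 0 6 N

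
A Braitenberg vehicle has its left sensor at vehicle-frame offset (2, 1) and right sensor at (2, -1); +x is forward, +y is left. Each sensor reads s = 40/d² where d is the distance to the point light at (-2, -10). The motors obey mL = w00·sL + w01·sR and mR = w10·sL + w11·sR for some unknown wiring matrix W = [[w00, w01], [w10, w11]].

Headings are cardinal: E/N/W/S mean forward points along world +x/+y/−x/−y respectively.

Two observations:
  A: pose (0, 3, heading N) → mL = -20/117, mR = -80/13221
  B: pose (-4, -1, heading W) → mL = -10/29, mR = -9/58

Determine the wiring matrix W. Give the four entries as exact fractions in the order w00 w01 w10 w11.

0 -1 -1 1

obs A: pose=(0,3,N) → sL=20/113, sR=20/117, mL=-20/117, mR=-80/13221
obs B: pose=(-4,-1,W) → sL=1/2, sR=10/29, mL=-10/29, mR=-9/58
sensor matrix S = [[20/113, 20/117], [1/2, 10/29]]; det S = -9370/383409
solve [mL_A; mL_B] = S·[w00; w01] and [mR_A; mR_B] = S·[w10; w11]:
  w00 = 0, w01 = -1, w10 = -1, w11 = 1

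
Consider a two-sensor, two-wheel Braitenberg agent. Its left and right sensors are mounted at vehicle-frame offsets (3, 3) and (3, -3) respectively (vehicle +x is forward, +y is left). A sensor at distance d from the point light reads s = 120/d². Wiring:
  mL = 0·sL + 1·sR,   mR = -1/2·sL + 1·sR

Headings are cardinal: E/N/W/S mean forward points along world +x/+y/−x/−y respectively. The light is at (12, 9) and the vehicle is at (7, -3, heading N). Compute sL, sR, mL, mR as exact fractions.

24/29 24/17 24/17 492/493

left sensor world pos  = (4, 0); dL² = 145
right sensor world pos = (10, 0); dR² = 85
sL = 120/145 = 24/29
sR = 120/85 = 24/17
mL = 0·sL + 1·sR = 24/17
mR = -1/2·sL + 1·sR = 492/493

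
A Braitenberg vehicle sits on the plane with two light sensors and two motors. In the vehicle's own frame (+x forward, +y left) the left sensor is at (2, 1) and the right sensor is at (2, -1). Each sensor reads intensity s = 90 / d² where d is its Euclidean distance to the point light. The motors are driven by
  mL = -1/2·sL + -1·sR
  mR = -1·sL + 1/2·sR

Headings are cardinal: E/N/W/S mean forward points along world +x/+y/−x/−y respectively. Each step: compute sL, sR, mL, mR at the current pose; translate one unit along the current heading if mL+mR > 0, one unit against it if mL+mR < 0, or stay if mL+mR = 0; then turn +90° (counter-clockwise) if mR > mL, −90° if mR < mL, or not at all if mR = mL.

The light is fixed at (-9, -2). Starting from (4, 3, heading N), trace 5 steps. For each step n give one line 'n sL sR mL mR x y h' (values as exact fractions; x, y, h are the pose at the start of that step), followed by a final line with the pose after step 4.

n=0: pose=(4,3,N); sL=90/193, sR=18/49; mL=-5679/9457, mR=-2673/9457; mL+mR=-8352/9457 → advance -1; mR−mL=3006/9457 → turn +1·90°
n=1: pose=(4,2,W); sL=9/13, sR=45/73; mL=-1827/1898, mR=-729/1898; mL+mR=-1278/949 → advance -1; mR−mL=549/949 → turn +1·90°
n=2: pose=(5,2,S); sL=90/229, sR=90/173; mL=-28395/39617, mR=-5265/39617; mL+mR=-33660/39617 → advance -1; mR−mL=23130/39617 → turn +1·90°
n=3: pose=(5,3,E); sL=45/146, sR=45/136; mL=-4815/9928, mR=-2835/19856; mL+mR=-12465/19856 → advance -1; mR−mL=6795/19856 → turn +1·90°
n=4: pose=(4,3,N); sL=90/193, sR=18/49; mL=-5679/9457, mR=-2673/9457; mL+mR=-8352/9457 → advance -1; mR−mL=3006/9457 → turn +1·90°

0 90/193 18/49 -5679/9457 -2673/9457 4 3 N
1 9/13 45/73 -1827/1898 -729/1898 4 2 W
2 90/229 90/173 -28395/39617 -5265/39617 5 2 S
3 45/146 45/136 -4815/9928 -2835/19856 5 3 E
4 90/193 18/49 -5679/9457 -2673/9457 4 3 N
final 4 2 W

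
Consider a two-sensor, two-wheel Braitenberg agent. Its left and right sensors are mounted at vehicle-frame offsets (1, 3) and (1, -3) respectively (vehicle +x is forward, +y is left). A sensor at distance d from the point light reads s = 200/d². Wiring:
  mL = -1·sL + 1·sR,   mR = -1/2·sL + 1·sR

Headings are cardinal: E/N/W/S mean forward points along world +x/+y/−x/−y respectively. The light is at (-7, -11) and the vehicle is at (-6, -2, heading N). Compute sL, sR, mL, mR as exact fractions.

left sensor world pos  = (-9, -1); dL² = 104
right sensor world pos = (-3, -1); dR² = 116
sL = 200/104 = 25/13
sR = 200/116 = 50/29
mL = -1·sL + 1·sR = -75/377
mR = -1/2·sL + 1·sR = 575/754

25/13 50/29 -75/377 575/754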